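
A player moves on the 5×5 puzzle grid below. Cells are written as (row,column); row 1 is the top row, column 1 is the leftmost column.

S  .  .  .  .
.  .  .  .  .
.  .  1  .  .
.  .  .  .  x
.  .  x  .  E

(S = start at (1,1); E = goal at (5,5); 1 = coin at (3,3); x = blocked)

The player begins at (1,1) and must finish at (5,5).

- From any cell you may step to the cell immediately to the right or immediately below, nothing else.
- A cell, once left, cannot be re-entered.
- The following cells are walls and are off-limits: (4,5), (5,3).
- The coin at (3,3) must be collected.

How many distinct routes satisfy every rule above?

A right/down-only route from (1,1) to (5,5) makes exactly 4 down-moves and 4 right-moves in some order.
With no other constraints that would be C(8,4) = 70 routes.
Split at (3,3) and multiply the segment counts (each segment already excludes blocked cells): (1,1)→(3,3): 6; (3,3)→(5,5): 2; product = 12.
That gives 12 routes.

12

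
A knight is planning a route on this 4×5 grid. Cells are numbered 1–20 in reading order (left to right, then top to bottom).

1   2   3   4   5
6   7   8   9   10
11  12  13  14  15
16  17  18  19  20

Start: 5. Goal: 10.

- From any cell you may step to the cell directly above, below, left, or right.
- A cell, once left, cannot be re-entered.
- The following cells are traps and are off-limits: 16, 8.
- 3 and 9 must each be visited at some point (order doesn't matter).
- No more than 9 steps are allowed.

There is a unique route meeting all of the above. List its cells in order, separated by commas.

Any route must reach 3 and 9 and still end at 10 within 9 moves, so the order of the required stops is forced.
Route from 5: left 3 to 2, down 2 to 12, right 2 to 14, up 1 to 9, right 1 to 10 — 9 moves in all.
Check: all required cells visited; 9 ≤ 9 moves.

5, 4, 3, 2, 7, 12, 13, 14, 9, 10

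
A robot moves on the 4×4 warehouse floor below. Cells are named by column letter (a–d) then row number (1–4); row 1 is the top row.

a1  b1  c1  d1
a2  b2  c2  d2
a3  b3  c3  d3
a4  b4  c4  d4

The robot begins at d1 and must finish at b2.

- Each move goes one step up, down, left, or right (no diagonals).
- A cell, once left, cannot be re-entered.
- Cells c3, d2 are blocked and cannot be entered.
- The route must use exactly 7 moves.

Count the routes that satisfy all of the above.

Need simple routes of exactly 7 moves from d1 to b2 (Manhattan distance 3, so 2 moves are spent on a detour and 2 undoing it).
Enumerating: d1 c1 b1 a1 a2 a3 b3 b2.
That gives 1 route.

1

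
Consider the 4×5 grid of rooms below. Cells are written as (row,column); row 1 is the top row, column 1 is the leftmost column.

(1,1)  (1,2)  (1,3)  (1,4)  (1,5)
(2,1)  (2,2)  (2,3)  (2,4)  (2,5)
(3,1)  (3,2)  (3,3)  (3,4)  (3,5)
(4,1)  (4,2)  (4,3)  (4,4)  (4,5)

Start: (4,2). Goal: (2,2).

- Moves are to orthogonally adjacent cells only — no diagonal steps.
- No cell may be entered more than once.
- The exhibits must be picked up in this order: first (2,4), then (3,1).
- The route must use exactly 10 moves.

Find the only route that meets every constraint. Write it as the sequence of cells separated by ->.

The waypoints must appear in the order (2,4), (3,1), with no cell reused.
Route from (4,2): 2× right (reaching (4,4)), 2× up (reaching (2,4)), left to (2,3), down to (3,3), 2× left (reaching (3,1)), up to (2,1), right to (2,2) — 10 moves in all.
Check: order respected ((2,4) at step 4, (3,1) at step 8); 10 moves as required.

(4,2) -> (4,3) -> (4,4) -> (3,4) -> (2,4) -> (2,3) -> (3,3) -> (3,2) -> (3,1) -> (2,1) -> (2,2)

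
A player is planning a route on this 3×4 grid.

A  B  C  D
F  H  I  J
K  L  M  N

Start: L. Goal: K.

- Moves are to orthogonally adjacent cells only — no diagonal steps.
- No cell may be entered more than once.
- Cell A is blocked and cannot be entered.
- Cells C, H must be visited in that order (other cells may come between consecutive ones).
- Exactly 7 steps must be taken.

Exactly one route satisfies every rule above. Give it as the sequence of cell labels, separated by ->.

The waypoints must appear in the order C, H, with no cell reused.
Route from L: right to M, 2× up (reaching C), left to B, down to H, left to F, down to K — 7 moves in all.
Check: order respected (C at step 3, H at step 5); 7 moves as required.

L -> M -> I -> C -> B -> H -> F -> K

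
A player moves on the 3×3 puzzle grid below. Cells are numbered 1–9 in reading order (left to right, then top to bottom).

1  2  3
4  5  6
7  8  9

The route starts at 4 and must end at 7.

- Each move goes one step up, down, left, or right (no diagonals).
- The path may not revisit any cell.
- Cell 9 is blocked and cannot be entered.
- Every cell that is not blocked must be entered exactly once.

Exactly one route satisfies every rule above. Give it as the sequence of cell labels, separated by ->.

4 -> 1 -> 2 -> 3 -> 6 -> 5 -> 8 -> 7

Need to visit all 8 open cells exactly once, starting at 4 and ending at 7.
Cell 8 has only two open neighbours (5 and 7), so the path must pass straight through it: one of those is the cell it's entered from and the other is where it exits.
Route from 4: up to 1, 2× right (reaching 3), down to 6, left to 5, down to 8, left to 7 — 7 moves in all.
Check: all 8 open cells covered.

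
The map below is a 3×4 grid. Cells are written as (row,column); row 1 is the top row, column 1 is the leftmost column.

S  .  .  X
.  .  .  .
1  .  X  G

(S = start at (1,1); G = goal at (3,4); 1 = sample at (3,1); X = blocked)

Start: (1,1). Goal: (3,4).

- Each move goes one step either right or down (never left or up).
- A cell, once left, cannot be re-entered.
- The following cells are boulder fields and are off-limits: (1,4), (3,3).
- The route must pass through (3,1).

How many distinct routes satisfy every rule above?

0

A right/down-only route from (1,1) to (3,4) makes exactly 2 down-moves and 3 right-moves in some order.
With no other constraints that would be C(5,2) = 10 routes.
Split at (3,1) and multiply the segment counts (each segment already excludes blocked cells): (1,1)→(3,1): 1; (3,1)→(3,4): 0; product = 0.
No route satisfies every constraint, so the count is 0.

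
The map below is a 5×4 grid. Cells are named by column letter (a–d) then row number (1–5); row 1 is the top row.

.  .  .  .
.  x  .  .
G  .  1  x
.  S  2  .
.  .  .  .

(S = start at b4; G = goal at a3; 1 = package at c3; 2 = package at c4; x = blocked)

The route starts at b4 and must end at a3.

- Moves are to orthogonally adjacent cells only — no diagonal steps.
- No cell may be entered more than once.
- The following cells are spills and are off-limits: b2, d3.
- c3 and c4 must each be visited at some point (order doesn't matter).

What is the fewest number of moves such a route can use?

Any route passes through c3 and c4 in some order between b4 and a3. Summing Manhattan distances along each leg and taking the cheapest ordering (b4 → c4 → c3 → a3) gives a lower bound of 1 + 1 + 2 = 4 moves.
A route of 4 moves achieves this: b4 → c4 → c3 → b3 → a3.
Since 4 matches the lower bound, it is optimal.

4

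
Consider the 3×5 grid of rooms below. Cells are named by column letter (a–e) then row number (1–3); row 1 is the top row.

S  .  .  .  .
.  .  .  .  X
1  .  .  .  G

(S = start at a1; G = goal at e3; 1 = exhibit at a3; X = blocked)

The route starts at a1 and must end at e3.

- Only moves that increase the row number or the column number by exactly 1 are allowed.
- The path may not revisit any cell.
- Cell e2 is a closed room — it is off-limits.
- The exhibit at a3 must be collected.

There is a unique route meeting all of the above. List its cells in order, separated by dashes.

a1 - a2 - a3 - b3 - c3 - d3 - e3

Moves only go right or down, so the column and row indices never decrease.
Route from a1: 2× down (reaching a3), 4× right (reaching e3) — 6 moves in all.
Check: all required cells visited.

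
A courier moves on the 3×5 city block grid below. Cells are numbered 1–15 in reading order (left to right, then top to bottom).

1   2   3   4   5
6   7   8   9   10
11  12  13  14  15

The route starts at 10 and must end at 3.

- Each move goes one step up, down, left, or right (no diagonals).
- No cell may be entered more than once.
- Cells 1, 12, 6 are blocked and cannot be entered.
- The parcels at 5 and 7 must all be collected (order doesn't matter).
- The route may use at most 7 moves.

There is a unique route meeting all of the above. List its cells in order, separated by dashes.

10 - 5 - 4 - 9 - 8 - 7 - 2 - 3

Any route must reach 5 and 7 and still end at 3 within 7 moves, so the order of the required stops is forced.
Route from 10: up to 5, left to 4, down to 9, 2× left (reaching 7), up to 2, right to 3 — 7 moves in all.
Check: all required cells visited; 7 ≤ 7 moves.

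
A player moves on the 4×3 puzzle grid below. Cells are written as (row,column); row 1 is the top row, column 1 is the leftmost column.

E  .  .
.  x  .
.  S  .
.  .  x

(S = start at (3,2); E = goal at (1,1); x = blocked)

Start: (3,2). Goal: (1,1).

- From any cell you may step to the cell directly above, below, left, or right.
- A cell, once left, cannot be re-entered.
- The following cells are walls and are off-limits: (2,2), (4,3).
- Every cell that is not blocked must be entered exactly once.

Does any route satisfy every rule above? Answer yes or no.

no

Exhausting the options from (3,2), every branch either dead-ends against blocked cells, would have to re-enter a cell already used, or reaches the goal with a constraint still unmet.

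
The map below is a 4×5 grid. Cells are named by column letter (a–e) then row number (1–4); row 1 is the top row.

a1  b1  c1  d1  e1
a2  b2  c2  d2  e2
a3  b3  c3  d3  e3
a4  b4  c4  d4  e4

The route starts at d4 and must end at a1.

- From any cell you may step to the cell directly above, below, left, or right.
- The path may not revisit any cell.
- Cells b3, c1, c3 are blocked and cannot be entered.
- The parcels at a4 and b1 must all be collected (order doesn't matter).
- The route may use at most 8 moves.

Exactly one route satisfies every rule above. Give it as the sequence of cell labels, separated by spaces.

d4 c4 b4 a4 a3 a2 b2 b1 a1

The budget equals the shortest possible length, so every move has to be on a shortest route through the required cells.
Route from d4: left 3 to a4, up 2 to a2, right 1 to b2, up 1 to b1, left 1 to a1 — 8 moves in all.
Check: all required cells visited; 8 ≤ 8 moves.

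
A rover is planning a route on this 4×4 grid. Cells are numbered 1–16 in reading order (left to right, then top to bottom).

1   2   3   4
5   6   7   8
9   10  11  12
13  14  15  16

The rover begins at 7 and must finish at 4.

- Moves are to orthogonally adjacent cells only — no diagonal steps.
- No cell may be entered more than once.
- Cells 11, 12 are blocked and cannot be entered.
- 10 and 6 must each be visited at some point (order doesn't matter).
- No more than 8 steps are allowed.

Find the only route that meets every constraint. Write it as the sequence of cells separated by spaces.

7 6 10 9 5 1 2 3 4

The budget equals the shortest possible length, so every move has to be on a shortest route through the required cells.
Route from 7: left to 6, down to 10, left to 9, 2× up (reaching 1), 3× right (reaching 4) — 8 moves in all.
Check: all required cells visited; 8 ≤ 8 moves.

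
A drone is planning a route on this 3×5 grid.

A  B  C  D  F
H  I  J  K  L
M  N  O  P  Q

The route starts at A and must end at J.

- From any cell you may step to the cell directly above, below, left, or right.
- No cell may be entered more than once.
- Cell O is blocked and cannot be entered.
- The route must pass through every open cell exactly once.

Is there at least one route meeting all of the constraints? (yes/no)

One route that works: A → H → M → N → I → B → C → D → F → L → Q → P → K → J.

yes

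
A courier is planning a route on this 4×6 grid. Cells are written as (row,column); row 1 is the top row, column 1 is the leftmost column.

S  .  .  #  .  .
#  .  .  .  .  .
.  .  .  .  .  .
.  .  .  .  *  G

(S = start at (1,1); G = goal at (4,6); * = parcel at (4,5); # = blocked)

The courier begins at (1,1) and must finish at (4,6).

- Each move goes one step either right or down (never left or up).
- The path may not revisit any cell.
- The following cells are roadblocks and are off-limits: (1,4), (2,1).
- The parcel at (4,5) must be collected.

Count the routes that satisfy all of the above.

16

A right/down-only route from (1,1) to (4,6) makes exactly 3 down-moves and 5 right-moves in some order.
With no other constraints that would be C(8,3) = 56 routes.
Split at (4,5) and multiply the segment counts (each segment already excludes blocked cells): (1,1)→(4,5): 16; (4,5)→(4,6): 1; product = 16.
That gives 16 routes.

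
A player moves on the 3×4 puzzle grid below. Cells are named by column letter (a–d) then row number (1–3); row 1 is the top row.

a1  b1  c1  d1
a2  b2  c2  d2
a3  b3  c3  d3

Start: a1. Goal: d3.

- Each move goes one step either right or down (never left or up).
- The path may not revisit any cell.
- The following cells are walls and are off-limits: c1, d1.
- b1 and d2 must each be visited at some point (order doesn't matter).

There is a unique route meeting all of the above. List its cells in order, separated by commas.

a1, b1, b2, c2, d2, d3

Moves only go right or down, so the column and row indices never decrease.
Route from a1: right 1 to b1, down 1 to b2, right 2 to d2, down 1 to d3 — 5 moves in all.
Check: all required cells visited.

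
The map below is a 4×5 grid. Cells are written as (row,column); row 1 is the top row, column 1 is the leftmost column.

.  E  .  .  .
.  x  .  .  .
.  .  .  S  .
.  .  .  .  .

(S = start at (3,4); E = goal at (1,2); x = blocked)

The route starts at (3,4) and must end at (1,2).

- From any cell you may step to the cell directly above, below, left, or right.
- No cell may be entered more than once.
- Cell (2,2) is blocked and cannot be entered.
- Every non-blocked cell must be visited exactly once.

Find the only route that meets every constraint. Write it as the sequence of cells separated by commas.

Need to visit all 19 open cells exactly once, starting at (3,4) and ending at (1,2).
Cell (4,5) has only two open neighbours ((3,5) and (4,4)), so the path must pass straight through it: one of those is the cell it's entered from and the other is where it exits.
Route from (3,4): up 1 to (2,4), left 1 to (2,3), up 1 to (1,3), right 2 to (1,5), down 3 to (4,5), left 2 to (4,3), up 1 to (3,3), left 1 to (3,2), down 1 to (4,2), left 1 to (4,1), up 3 to (1,1), right 1 to (1,2) — 18 moves in all.
Check: all 19 open cells covered.

(3,4), (2,4), (2,3), (1,3), (1,4), (1,5), (2,5), (3,5), (4,5), (4,4), (4,3), (3,3), (3,2), (4,2), (4,1), (3,1), (2,1), (1,1), (1,2)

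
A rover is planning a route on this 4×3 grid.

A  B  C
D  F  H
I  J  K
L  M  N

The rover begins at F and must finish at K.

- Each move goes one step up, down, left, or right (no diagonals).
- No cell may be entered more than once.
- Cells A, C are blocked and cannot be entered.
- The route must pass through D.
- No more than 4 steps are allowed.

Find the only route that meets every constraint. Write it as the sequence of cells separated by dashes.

The 4-move cap with required stops at D leaves no slack for detours.
Route from F: left 1 to D, down 1 to I, right 2 to K — 4 moves in all.
Check: all required cells visited; 4 ≤ 4 moves.

F - D - I - J - K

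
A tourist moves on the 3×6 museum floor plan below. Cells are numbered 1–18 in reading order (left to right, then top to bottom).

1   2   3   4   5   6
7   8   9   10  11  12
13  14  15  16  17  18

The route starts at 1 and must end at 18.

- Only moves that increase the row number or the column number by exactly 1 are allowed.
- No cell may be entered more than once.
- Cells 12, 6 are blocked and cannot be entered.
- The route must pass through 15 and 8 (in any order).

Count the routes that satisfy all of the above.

A right/down-only route from 1 to 18 makes exactly 2 down-moves and 5 right-moves in some order.
With no other constraints that would be C(7,2) = 21 routes.
A monotone route can only reach the required cells in the order 8, 15, so split there and multiply the segment counts (each segment already excludes blocked cells): 1→8: 2; 8→15: 2; 15→18: 1; product = 4.
That gives 4 routes.

4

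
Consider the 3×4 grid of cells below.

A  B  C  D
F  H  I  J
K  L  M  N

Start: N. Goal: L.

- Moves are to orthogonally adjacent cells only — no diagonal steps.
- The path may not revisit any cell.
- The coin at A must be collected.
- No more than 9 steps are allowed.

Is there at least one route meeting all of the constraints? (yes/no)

One route that works: N → J → D → C → B → A → F → K → L.

yes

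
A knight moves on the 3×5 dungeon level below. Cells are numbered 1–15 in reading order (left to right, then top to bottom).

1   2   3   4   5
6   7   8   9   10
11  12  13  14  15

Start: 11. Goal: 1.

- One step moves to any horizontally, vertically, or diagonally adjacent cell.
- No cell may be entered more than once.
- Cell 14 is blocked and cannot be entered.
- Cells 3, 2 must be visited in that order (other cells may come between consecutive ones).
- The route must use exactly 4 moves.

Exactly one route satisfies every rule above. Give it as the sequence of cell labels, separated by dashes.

The waypoints must appear in the order 3, 2, with no cell reused.
Route from 11: 2× up-right (reaching 3), 2× left (reaching 1) — 4 moves in all.
Check: order respected (3 at step 2, 2 at step 3); 4 moves as required.

11 - 7 - 3 - 2 - 1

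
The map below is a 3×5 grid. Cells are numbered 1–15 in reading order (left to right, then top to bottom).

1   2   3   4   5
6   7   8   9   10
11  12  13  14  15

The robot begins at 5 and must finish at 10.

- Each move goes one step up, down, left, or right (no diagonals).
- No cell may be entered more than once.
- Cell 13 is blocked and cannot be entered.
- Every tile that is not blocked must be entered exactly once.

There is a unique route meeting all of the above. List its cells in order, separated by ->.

5 -> 4 -> 3 -> 2 -> 1 -> 6 -> 11 -> 12 -> 7 -> 8 -> 9 -> 14 -> 15 -> 10

Need to visit all 14 open cells exactly once, starting at 5 and ending at 10.
Cell 1 has only two open neighbours (6 and 2), so the path must pass straight through it: one of those is the cell it's entered from and the other is where it exits.
Route from 5: 4× left (reaching 1), 2× down (reaching 11), right to 12, up to 7, 2× right (reaching 9), down to 14, right to 15, up to 10 — 13 moves in all.
Check: all 14 open cells covered.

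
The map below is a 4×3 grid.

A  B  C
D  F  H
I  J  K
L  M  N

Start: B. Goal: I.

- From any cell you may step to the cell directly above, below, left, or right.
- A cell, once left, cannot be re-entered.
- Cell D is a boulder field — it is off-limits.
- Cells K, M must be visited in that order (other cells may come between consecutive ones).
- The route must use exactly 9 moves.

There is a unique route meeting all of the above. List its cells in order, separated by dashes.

B - C - H - F - J - K - N - M - L - I

The waypoints must appear in the order K, M, with no cell reused.
Route from B: right to C, down to H, left to F, down to J, right to K, down to N, 2× left (reaching L), up to I — 9 moves in all.
Check: order respected (K at step 5, M at step 7); 9 moves as required.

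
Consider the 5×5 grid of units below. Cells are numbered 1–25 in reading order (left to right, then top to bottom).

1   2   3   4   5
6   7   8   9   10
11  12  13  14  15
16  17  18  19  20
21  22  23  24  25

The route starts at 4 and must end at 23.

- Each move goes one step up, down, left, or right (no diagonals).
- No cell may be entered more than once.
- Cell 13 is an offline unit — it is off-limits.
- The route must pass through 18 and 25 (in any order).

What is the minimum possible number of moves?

9

Any route passes through 18 and 25 in some order between 4 and 23. Summing Manhattan distances along each leg and taking the cheapest ordering (4 → 25 → 18 → 23) gives a lower bound of 5 + 3 + 1 = 9 moves.
A route of 9 moves achieves this: 4 → 9 → 14 → 15 → 20 → 25 → 24 → 19 → 18 → 23.
Since 9 matches the lower bound, it is optimal.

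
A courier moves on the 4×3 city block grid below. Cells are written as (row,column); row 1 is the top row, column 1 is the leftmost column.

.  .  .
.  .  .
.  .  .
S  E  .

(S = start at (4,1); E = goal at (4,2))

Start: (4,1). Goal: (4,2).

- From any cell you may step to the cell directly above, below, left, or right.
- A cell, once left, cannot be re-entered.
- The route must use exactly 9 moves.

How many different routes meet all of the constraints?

Need simple routes of exactly 9 moves from (4,1) to (4,2) (Manhattan distance 1, so 4 moves are spent on a detour and 4 undoing it).
Branch systematically from the start, pruning whenever the remaining move budget drops below the Manhattan distance to (4,2) or differs from it in parity. Every completion starts via (3,1): 9 (no valid completion starts via (4,2)).
That gives 9 routes.

9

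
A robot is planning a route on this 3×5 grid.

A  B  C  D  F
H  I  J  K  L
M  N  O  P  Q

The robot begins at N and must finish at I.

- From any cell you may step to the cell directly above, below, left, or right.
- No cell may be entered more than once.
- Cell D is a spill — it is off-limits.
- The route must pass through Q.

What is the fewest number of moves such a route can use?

7

Any route passes through Q somewhere between N and I. Summing Manhattan distances along the two legs (N → Q → I) gives a lower bound of 3 + 4 = 7 moves.
A route of 7 moves achieves this: N → O → P → Q → L → K → J → I.
Since 7 matches the lower bound, it is optimal.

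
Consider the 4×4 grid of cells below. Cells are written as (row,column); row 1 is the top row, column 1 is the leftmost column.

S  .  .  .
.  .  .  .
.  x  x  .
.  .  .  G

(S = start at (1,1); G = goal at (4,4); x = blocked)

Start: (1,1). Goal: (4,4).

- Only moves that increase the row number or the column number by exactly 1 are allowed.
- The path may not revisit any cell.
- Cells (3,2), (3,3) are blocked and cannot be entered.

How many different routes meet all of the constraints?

5

A right/down-only route from (1,1) to (4,4) makes exactly 3 down-moves and 3 right-moves in some order.
With no other constraints that would be C(6,3) = 20 routes.
Subtract routes through each blocked cell (inclusion–exclusion for overlaps): − through (3,2): 9 − through (3,3): 12 + through (3,2)&(3,3): 6 → 5.
That gives 5 routes.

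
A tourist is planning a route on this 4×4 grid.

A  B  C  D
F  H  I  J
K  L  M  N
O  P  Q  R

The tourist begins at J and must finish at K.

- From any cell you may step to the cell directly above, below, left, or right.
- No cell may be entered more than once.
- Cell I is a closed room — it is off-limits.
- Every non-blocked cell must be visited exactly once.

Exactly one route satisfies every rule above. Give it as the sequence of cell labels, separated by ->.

J -> D -> C -> B -> A -> F -> H -> L -> M -> N -> R -> Q -> P -> O -> K

Need to visit all 15 open cells exactly once, starting at J and ending at K.
Cell C has only two open neighbours (B and D), so the path must pass straight through it: one of those is the cell it's entered from and the other is where it exits.
Route from J: up to D, 3× left (reaching A), down to F, right to H, down to L, 2× right (reaching N), down to R, 3× left (reaching O), up to K — 14 moves in all.
Check: all 15 open cells covered.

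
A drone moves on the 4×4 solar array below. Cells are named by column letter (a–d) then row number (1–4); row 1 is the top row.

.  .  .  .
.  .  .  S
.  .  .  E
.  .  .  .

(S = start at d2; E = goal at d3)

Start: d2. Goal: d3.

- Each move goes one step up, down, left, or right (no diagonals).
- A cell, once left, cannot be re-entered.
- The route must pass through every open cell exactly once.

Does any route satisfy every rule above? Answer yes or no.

One route that works: d2 → d1 → c1 → c2 → c3 → b3 → b2 → b1 → a1 → a2 → a3 → a4 → b4 → c4 → d4 → d3.

yes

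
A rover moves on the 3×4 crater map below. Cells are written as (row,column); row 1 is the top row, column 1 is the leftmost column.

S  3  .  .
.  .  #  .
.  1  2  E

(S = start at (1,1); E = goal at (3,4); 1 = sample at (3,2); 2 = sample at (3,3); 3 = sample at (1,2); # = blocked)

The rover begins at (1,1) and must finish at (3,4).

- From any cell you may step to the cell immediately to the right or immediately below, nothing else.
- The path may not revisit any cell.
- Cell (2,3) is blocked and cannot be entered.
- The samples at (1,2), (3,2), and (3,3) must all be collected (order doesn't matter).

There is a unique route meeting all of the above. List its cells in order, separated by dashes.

(1,1) - (1,2) - (2,2) - (3,2) - (3,3) - (3,4)

Moves only go right or down, so the column and row indices never decrease.
Route from (1,1): right 1 to (1,2), down 2 to (3,2), right 2 to (3,4) — 5 moves in all.
Check: all required cells visited.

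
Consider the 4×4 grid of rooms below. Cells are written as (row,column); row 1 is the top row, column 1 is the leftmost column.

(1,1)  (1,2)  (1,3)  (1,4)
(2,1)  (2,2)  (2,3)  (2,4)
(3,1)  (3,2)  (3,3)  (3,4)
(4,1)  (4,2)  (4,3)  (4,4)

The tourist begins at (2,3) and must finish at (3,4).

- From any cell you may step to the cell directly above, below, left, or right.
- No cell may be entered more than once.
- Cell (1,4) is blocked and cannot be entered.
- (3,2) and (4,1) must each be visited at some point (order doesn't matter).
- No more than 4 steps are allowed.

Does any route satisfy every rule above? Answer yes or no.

no

Even ignoring the no-revisit rule, getting from (2,3) to (3,4), taking the cheapest ordering (2,3) → (4,1) → (3,2) → (3,4) needs at least 4 + 2 + 2 = 8 moves (Manhattan distance per leg), which exceeds the 4-move limit.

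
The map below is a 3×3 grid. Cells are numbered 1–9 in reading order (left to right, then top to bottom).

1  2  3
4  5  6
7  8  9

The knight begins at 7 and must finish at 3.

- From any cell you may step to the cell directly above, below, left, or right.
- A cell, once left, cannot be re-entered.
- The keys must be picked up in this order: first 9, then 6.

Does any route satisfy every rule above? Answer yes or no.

yes

One route that works: 7 → 8 → 9 → 6 → 3.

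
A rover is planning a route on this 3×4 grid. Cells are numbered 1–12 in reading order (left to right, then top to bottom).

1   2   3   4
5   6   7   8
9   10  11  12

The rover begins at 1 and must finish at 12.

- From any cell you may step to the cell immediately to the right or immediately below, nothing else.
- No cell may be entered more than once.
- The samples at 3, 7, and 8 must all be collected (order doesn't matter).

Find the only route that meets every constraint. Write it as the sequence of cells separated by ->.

1 -> 2 -> 3 -> 7 -> 8 -> 12

Moves only go right or down, so the column and row indices never decrease.
Route from 1: 2× right (reaching 3), down to 7, right to 8, down to 12 — 5 moves in all.
Check: all required cells visited.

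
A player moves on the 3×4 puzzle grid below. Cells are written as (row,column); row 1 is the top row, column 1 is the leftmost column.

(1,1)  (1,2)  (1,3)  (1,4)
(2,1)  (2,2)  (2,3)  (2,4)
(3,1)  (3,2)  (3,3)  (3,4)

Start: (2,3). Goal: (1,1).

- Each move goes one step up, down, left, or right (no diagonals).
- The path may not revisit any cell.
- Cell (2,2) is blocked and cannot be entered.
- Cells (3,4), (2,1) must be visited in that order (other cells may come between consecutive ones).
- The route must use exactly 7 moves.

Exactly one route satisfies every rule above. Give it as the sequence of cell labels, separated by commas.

(2,3), (2,4), (3,4), (3,3), (3,2), (3,1), (2,1), (1,1)

The waypoints must appear in the order (3,4), (2,1), with no cell reused.
Route from (2,3): right to (2,4), down to (3,4), 3× left (reaching (3,1)), 2× up (reaching (1,1)) — 7 moves in all.
Check: order respected ((3,4) at step 2, (2,1) at step 6); 7 moves as required.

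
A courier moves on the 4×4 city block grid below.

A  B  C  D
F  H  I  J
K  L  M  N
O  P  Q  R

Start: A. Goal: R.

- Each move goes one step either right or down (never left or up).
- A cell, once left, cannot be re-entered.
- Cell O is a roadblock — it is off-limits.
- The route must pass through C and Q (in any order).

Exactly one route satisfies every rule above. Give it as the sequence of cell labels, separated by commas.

A, B, C, I, M, Q, R

Moves only go right or down, so the column and row indices never decrease.
Route from A: 2× right (reaching C), 3× down (reaching Q), right to R — 6 moves in all.
Check: all required cells visited.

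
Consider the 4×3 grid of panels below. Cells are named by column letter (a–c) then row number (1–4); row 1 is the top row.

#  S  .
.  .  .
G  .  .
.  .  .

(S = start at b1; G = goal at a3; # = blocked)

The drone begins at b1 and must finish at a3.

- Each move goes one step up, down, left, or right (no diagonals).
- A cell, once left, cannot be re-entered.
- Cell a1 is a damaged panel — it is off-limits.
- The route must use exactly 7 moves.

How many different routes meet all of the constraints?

Need simple routes of exactly 7 moves from b1 to a3 (Manhattan distance 3, so 2 moves are spent on a detour and 2 undoing it).
Branch systematically from the start, pruning whenever the remaining move budget drops below the Manhattan distance to a3 or differs from it in parity. Grouping the completions by first move — via b2: 4; via c1: 5 — and summing: 4 + 5 = 9.
That gives 9 routes.

9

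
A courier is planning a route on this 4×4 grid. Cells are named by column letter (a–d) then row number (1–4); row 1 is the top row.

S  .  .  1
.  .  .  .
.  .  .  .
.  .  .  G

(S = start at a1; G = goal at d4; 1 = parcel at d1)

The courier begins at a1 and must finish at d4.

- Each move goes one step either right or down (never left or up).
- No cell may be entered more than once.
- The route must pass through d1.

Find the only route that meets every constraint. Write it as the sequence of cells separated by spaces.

a1 b1 c1 d1 d2 d3 d4

Moves only go right or down, so the column and row indices never decrease.
Route from a1: 3× right (reaching d1), 3× down (reaching d4) — 6 moves in all.
Check: all required cells visited.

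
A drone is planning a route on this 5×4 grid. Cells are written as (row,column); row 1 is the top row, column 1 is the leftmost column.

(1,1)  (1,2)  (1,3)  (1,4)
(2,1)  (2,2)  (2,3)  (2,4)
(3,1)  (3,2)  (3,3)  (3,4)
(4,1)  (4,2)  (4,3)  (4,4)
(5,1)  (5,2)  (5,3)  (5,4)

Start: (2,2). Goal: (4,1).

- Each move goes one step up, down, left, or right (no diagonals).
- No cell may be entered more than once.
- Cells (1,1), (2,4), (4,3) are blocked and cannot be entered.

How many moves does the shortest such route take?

The Manhattan distance from (2,2) to (4,1) is |2−4| + |2−1| = 3, so at least 3 moves are needed.
A route of 3 moves achieves this: (2,2) → (3,2) → (4,2) → (4,1).
Since 3 matches the lower bound, it is optimal.

3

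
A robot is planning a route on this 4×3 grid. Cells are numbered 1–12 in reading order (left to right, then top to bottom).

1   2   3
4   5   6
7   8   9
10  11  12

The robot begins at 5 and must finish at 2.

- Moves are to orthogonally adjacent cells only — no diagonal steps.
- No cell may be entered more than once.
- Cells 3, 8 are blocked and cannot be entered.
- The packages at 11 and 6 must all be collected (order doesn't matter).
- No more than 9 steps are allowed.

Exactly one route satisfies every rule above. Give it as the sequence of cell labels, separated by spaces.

5 6 9 12 11 10 7 4 1 2

Any route must reach 11 and 6 and still end at 2 within 9 moves, so the order of the required stops is forced.
Route from 5: right to 6, 2× down (reaching 12), 2× left (reaching 10), 3× up (reaching 1), right to 2 — 9 moves in all.
Check: all required cells visited; 9 ≤ 9 moves.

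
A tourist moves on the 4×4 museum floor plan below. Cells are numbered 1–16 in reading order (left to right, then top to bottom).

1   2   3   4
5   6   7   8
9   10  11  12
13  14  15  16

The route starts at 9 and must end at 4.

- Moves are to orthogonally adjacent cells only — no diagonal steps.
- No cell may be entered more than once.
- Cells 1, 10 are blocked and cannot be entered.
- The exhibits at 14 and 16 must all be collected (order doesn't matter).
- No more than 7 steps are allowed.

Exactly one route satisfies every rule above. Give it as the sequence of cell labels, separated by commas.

9, 13, 14, 15, 16, 12, 8, 4

Any route must reach 14 and 16 and still end at 4 within 7 moves, so the order of the required stops is forced.
Route from 9: down to 13, 3× right (reaching 16), 3× up (reaching 4) — 7 moves in all.
Check: all required cells visited; 7 ≤ 7 moves.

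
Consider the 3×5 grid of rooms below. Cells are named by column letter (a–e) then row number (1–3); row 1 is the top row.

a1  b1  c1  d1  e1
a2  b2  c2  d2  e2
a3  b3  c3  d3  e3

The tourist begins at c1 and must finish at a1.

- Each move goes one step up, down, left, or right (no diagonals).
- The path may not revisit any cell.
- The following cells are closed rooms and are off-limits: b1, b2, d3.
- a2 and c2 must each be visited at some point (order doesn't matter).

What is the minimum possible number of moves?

Any route passes through a2 and c2 in some order between c1 and a1. Summing Manhattan distances along each leg and taking the cheapest ordering (c1 → c2 → a2 → a1) gives a lower bound of 1 + 2 + 1 = 4 moves.
That bound ignores the blocked cells. Measuring each leg by the fewest moves that actually steer around them (c1→c2: 1; c2→a2: 4; a2→a1: 1) raises the lower bound to 6.
A route of 6 moves exists: c1 → c2 → c3 → b3 → a3 → a2 → a1.
Since 6 matches that lower bound, it is optimal.

6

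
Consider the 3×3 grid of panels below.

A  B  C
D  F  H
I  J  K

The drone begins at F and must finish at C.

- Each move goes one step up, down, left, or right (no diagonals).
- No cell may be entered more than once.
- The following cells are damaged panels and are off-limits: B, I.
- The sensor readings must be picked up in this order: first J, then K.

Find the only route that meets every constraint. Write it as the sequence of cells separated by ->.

The waypoints must appear in the order J, K, with no cell reused.
Route from F: down to J, right to K, 2× up (reaching C) — 4 moves in all.
Check: order respected (J at step 1, K at step 2).

F -> J -> K -> H -> C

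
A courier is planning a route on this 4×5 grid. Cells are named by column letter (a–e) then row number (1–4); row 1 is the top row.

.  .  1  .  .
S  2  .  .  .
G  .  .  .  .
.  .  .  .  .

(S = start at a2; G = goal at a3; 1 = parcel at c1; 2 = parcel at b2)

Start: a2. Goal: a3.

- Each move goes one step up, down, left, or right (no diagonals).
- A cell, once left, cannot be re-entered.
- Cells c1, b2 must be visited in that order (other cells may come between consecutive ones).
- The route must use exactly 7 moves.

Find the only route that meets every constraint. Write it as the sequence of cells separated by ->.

a2 -> a1 -> b1 -> c1 -> c2 -> b2 -> b3 -> a3

The waypoints must appear in the order c1, b2, with no cell reused.
Route from a2: up 1 to a1, right 2 to c1, down 1 to c2, left 1 to b2, down 1 to b3, left 1 to a3 — 7 moves in all.
Check: order respected (1 at step 3, 2 at step 5); 7 moves as required.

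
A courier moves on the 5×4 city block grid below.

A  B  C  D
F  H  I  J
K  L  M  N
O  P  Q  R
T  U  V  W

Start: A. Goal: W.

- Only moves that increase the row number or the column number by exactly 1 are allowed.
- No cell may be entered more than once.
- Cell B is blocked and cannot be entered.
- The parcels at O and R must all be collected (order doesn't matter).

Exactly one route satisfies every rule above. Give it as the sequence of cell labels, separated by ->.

A -> F -> K -> O -> P -> Q -> R -> W

Moves only go right or down, so the column and row indices never decrease.
Route from A: down 3 to O, right 3 to R, down 1 to W — 7 moves in all.
Check: all required cells visited.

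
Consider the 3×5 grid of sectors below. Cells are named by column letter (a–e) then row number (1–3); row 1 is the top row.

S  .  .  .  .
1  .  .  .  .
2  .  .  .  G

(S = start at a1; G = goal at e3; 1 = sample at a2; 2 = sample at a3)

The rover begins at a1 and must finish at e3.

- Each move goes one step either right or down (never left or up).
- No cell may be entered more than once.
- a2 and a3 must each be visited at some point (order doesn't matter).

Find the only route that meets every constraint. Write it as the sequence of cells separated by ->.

Moves only go right or down, so the column and row indices never decrease.
Route from a1: 2× down (reaching a3), 4× right (reaching e3) — 6 moves in all.
Check: all required cells visited.

a1 -> a2 -> a3 -> b3 -> c3 -> d3 -> e3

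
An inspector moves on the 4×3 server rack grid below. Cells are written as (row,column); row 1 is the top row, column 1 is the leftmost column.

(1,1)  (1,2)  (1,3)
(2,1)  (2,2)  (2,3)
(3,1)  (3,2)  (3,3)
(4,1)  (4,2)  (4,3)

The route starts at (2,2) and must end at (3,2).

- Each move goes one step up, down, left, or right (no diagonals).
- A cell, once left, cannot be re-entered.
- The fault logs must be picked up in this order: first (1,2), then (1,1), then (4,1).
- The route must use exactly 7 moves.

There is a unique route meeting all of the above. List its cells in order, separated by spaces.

The waypoints must appear in the order (1,2), (1,1), (4,1), with no cell reused.
Route from (2,2): up 1 to (1,2), left 1 to (1,1), down 3 to (4,1), right 1 to (4,2), up 1 to (3,2) — 7 moves in all.
Check: order respected ((1,2) at step 1, (1,1) at step 2, (4,1) at step 5); 7 moves as required.

(2,2) (1,2) (1,1) (2,1) (3,1) (4,1) (4,2) (3,2)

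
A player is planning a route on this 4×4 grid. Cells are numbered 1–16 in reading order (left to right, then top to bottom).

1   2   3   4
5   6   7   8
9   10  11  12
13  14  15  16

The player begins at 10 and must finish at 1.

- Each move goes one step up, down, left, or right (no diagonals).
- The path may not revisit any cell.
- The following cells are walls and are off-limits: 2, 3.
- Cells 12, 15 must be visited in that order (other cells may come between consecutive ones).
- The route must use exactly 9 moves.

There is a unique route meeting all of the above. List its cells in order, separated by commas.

10, 11, 12, 16, 15, 14, 13, 9, 5, 1

The waypoints must appear in the order 12, 15, with no cell reused.
Route from 10: 2× right (reaching 12), down to 16, 3× left (reaching 13), 3× up (reaching 1) — 9 moves in all.
Check: order respected (12 at step 2, 15 at step 4); 9 moves as required.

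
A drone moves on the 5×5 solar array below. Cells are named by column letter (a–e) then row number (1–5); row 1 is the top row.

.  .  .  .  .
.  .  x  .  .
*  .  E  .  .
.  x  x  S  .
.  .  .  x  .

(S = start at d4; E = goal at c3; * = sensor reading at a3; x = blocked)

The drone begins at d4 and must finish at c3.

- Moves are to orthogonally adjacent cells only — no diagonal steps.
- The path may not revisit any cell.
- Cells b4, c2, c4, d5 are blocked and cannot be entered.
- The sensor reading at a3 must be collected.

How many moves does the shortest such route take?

10

Any route passes through a3 somewhere between d4 and c3. Summing Manhattan distances along the two legs (d4 → a3 → c3) gives a lower bound of 4 + 2 = 6 moves.
The shortest route satisfying every rule uses 10 moves: d4 → d3 → d2 → d1 → c1 → b1 → b2 → a2 → a3 → b3 → c3.
The no-revisit rule (legs can't share cells) pushes the minimum above the 6-move bound; an exhaustive check rules out every length from 6 to 9 (on a 4-connected grid the length of any start-to-goal walk has the same parity as the Manhattan bound, so only lengths 6, 8, 10, … need checking), leaving 10 as the minimum.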